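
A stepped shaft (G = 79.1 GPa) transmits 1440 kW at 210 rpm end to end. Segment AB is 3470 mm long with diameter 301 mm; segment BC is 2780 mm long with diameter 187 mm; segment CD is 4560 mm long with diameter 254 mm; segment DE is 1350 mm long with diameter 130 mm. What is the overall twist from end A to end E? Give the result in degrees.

4.12°

ω = 2π·210/60 = 21.99 rad/s, so T = P/ω = 1440×10³ / 21.99 = 65480 N·m.
J_AB = π(0.301)⁴/32 = 8.06×10^-4 m⁴; J_BC = π(0.187)⁴/32 = 1.20×10^-4 m⁴; J_CD = π(0.254)⁴/32 = 4.09×10^-4 m⁴; J_DE = π(0.130)⁴/32 = 2.80×10^-5 m⁴.
θ = (T/G)·Σ L_i/J_i = (65480/79.1×10⁹)·(3.47/8.06×10^-4 + 2.78/1.20×10^-4 + 4.56/4.09×10^-4 + 1.35/2.80×10^-5) = 0.07183 rad.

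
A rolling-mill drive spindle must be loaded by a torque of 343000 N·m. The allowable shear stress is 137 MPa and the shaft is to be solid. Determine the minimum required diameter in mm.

For a solid shaft τ_max = 16T/(πd³), so d = (16T/(π τ_allow))^(1/3) = (16·343000/(π·1.37×10^8))^(1/3) = 0.2336 m.

234 mm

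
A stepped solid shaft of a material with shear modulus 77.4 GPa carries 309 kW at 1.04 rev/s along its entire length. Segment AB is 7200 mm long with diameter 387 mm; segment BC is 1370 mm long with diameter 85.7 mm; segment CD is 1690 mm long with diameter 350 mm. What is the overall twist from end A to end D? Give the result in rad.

0.161 rad

ω = 2π·1.04 = 6.535 rad/s, so T = P/ω = 309×10³ / 6.535 = 47290 N·m.
J_AB = π(0.387)⁴/32 = 2.20×10^-3 m⁴; J_BC = π(0.0857)⁴/32 = 5.30×10^-6 m⁴; J_CD = π(0.350)⁴/32 = 1.47×10^-3 m⁴.
θ = (T/G)·Σ L_i/J_i = (47290/77.4×10⁹)·(7.20/2.20×10^-3 + 1.37/5.30×10^-6 + 1.69/1.47×10^-3) = 0.1608 rad.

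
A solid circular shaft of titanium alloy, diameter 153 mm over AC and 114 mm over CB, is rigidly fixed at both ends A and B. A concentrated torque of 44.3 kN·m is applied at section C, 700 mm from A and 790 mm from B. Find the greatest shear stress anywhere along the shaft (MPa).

49.5 MPa

Compatibility: T_A·a/J_AC = T_B·b/J_CB with T_A + T_B = T₀.
J_AC = 5.38×10^-5 m⁴, J_CB = 1.66×10^-5 m⁴, so T_A = T₀·(J_AC/a)/((J_AC/a)+(J_CB/b)) = 34800 N·m, T_B = 9503 N·m.
τ in each portion: τ_AC = 4.95×10^7 Pa, τ_CB = 3.27×10^7 Pa; maximum is in AC.
τ_max = T_AC·r/J = 34800·0.0765/5.38×10^-5 = 4.948×10^7 Pa.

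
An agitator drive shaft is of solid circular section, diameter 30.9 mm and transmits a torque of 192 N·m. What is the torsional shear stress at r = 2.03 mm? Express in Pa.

J = πd⁴/32 = π(0.0309)⁴/32 = 8.950×10^-8 m⁴.
Shear stress varies linearly with radius: τ = T·r/J = 192.0 × 0.00203 / 8.950×10^-8 = 4.355×10^6 Pa.

4.35e6 Pa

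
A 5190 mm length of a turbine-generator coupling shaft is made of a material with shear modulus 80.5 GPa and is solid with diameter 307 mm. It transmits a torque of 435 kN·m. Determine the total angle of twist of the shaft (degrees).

J = πd⁴/32 = π(0.307)⁴/32 = 8.721×10^-4 m⁴.
θ = T·L/(G·J) = 435000 × 5.19 / (80.5×10⁹ × 8.721×10^-4) = 0.03216 rad.

1.84°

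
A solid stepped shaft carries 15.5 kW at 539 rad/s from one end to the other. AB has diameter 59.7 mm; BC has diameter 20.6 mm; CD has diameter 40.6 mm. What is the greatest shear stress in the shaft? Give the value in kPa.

ω = 539 rad/s, so T = P/ω = 15.5×10³ / 539.0 = 28.76 N·m.
Under the same torque, τ_max = 16T/(πd³) is largest where d is smallest — segment BC (d = 20.6 mm).
τ_max = 16·28.76/(π·(0.0206)³) = 1.675×10^7 Pa.

16800 kPa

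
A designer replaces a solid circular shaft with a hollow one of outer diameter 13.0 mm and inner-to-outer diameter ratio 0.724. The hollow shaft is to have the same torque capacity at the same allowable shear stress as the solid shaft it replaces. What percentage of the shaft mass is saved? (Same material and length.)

41.1 %

Equal τ_max and T ⇒ the solid shaft needs d_s³ = d_o³(1−k⁴), so d_s = 13.0·(1−0.724⁴)^(1/3) = 11.68 mm.
Area ratio A_h/A_s = d_o²(1−k²)/d_s² = (1−k²)/(1−k⁴)^(2/3) = 0.5895.
Mass saving = 1 − 0.5895 = 41.1 %.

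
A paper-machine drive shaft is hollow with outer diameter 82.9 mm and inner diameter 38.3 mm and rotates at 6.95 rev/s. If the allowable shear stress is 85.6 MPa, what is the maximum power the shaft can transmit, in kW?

J = π(d_o⁴ − d_i⁴)/32 = π(0.0829⁴ − 0.0383⁴)/32 = 4.426×10^-6 m⁴.
T_max = τ_allow·J/r = 8.56×10^7 × 4.426×10^-6 / 0.0415 = 9139 N·m.
ω = 2π·6.95 = 43.67 rad/s, so P_max = T_max·ω = 3.991×10^5 W.

399 kW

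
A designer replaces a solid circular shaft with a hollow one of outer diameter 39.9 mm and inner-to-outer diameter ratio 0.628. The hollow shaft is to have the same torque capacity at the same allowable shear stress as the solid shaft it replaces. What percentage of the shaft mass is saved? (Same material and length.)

32.2 %

Equal τ_max and T ⇒ the solid shaft needs d_s³ = d_o³(1−k⁴), so d_s = 39.9·(1−0.628⁴)^(1/3) = 37.71 mm.
Area ratio A_h/A_s = d_o²(1−k²)/d_s² = (1−k²)/(1−k⁴)^(2/3) = 0.6779.
Mass saving = 1 − 0.6779 = 32.2 %.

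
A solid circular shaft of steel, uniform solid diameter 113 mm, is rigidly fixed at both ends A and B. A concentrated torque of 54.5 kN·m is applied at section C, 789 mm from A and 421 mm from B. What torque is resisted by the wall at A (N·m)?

19000 N·m

With uniform GJ and both ends fixed, compatibility θ_AC = θ_CB gives T_A·a = T_B·b, together with T_A + T_B = T₀.
T_A = T₀·b/(a+b) = 54500·421/1210 = 18960 N·m; T_B = 35540 N·m.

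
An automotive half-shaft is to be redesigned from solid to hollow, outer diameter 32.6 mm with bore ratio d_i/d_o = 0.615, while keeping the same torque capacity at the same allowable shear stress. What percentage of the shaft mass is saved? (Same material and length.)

Equal τ_max and T ⇒ the solid shaft needs d_s³ = d_o³(1−k⁴), so d_s = 32.6·(1−0.615⁴)^(1/3) = 30.96 mm.
Area ratio A_h/A_s = d_o²(1−k²)/d_s² = (1−k²)/(1−k⁴)^(2/3) = 0.6892.
Mass saving = 1 − 0.6892 = 31.1 %.

31.1 %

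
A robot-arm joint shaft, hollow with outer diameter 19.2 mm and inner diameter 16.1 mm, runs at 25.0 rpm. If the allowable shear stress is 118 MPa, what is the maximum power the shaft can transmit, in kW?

J = π(d_o⁴ − d_i⁴)/32 = π(0.0192⁴ − 0.0161⁴)/32 = 6.745×10^-9 m⁴.
T_max = τ_allow·J/r = 1.18×10^8 × 6.745×10^-9 / 0.00960 = 82.91 N·m.
ω = 2π·25.0/60 = 2.618 rad/s, so P_max = T_max·ω = 217.1 W.

0.217 kW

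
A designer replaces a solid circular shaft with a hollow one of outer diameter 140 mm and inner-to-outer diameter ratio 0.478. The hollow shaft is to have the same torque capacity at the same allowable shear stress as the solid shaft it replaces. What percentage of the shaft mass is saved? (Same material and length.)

20.0 %

Equal τ_max and T ⇒ the solid shaft needs d_s³ = d_o³(1−k⁴), so d_s = 140·(1−0.478⁴)^(1/3) = 137.5 mm.
Area ratio A_h/A_s = d_o²(1−k²)/d_s² = (1−k²)/(1−k⁴)^(2/3) = 0.7996.
Mass saving = 1 − 0.7996 = 20.0 %.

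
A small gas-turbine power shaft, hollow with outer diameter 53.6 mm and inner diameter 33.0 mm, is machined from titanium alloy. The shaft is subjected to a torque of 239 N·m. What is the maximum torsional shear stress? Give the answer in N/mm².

9.23 N/mm²

J = π(d_o⁴ − d_i⁴)/32 = π(0.0536⁴ − 0.0330⁴)/32 = 6.939×10^-7 m⁴.
τ_max = T·r/J = 239.0 × 0.0268 / 6.939×10^-7 = 9.231×10^6 Pa.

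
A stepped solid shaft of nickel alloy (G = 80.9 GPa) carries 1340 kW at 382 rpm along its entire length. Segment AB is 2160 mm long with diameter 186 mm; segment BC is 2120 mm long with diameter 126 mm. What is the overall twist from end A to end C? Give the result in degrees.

2.47°

ω = 2π·382/60 = 40.00 rad/s, so T = P/ω = 1340×10³ / 40.00 = 33500 N·m.
J_AB = π(0.186)⁴/32 = 1.18×10^-4 m⁴; J_BC = π(0.126)⁴/32 = 2.47×10^-5 m⁴.
θ = (T/G)·Σ L_i/J_i = (33500/80.9×10⁹)·(2.16/1.18×10^-4 + 2.12/2.47×10^-5) = 0.04309 rad.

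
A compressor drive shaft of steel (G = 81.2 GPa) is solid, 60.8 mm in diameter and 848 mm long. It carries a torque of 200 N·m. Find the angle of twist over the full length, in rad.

J = πd⁴/32 = π(0.0608)⁴/32 = 1.342×10^-6 m⁴.
θ = T·L/(G·J) = 200.0 × 0.848 / (81.2×10⁹ × 1.342×10^-6) = 1.557×10^-3 rad.

0.00156 rad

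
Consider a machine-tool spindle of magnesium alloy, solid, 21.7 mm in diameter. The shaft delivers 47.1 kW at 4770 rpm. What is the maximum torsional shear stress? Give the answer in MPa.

47.0 MPa

ω = 2π·4770/60 = 499.5 rad/s, so T = P/ω = 47.1×10³ / 499.5 = 94.29 N·m.
J = πd⁴/32 = π(0.0217)⁴/32 = 2.177×10^-8 m⁴.
τ_max = T·r/J = 94.29 × 0.0109 / 2.177×10^-8 = 4.700×10^7 Pa.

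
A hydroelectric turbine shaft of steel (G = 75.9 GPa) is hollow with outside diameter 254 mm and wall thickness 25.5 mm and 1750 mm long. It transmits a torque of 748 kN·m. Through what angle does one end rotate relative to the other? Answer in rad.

J = π(d_o⁴ − d_i⁴)/32 = π(0.254⁴ − 0.203⁴)/32 = 2.419×10^-4 m⁴.
θ = T·L/(G·J) = 748000 × 1.75 / (75.9×10⁹ × 2.419×10^-4) = 0.07129 rad.

0.0713 rad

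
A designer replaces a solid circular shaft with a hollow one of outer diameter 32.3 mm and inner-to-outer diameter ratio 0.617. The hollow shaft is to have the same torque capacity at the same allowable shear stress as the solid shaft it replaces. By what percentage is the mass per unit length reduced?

31.3 %

Equal τ_max and T ⇒ the solid shaft needs d_s³ = d_o³(1−k⁴), so d_s = 32.3·(1−0.617⁴)^(1/3) = 30.66 mm.
Area ratio A_h/A_s = d_o²(1−k²)/d_s² = (1−k²)/(1−k⁴)^(2/3) = 0.6874.
Mass saving = 1 − 0.6874 = 31.3 %.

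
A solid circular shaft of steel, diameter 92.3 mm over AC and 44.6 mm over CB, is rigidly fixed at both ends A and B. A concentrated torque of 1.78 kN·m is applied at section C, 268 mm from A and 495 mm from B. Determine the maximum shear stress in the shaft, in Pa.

1.12e7 Pa

Compatibility: T_A·a/J_AC = T_B·b/J_CB with T_A + T_B = T₀.
J_AC = 7.13×10^-6 m⁴, J_CB = 3.88×10^-7 m⁴, so T_A = T₀·(J_AC/a)/((J_AC/a)+(J_CB/b)) = 1729 N·m, T_B = 51.03 N·m.
τ in each portion: τ_AC = 1.12×10^7 Pa, τ_CB = 2.93×10^6 Pa; maximum is in AC.
τ_max = T_AC·r/J = 1729·0.0461/7.13×10^-6 = 1.120×10^7 Pa.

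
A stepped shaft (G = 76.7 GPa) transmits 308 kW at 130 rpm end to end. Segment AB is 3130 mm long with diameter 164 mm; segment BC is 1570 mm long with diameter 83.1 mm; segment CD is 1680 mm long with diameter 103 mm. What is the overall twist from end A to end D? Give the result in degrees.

ω = 2π·130/60 = 13.61 rad/s, so T = P/ω = 308×10³ / 13.61 = 22620 N·m.
J_AB = π(0.164)⁴/32 = 7.10×10^-5 m⁴; J_BC = π(0.0831)⁴/32 = 4.68×10^-6 m⁴; J_CD = π(0.103)⁴/32 = 1.10×10^-5 m⁴.
θ = (T/G)·Σ L_i/J_i = (22620/76.7×10⁹)·(3.13/7.10×10^-5 + 1.57/4.68×10^-6 + 1.68/1.10×10^-5) = 0.1568 rad.

8.98°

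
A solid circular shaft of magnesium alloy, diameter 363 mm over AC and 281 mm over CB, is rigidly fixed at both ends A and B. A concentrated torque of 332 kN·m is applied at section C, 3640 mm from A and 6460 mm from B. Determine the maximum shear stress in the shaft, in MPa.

29.4 MPa

Compatibility: T_A·a/J_AC = T_B·b/J_CB with T_A + T_B = T₀.
J_AC = 1.70×10^-3 m⁴, J_CB = 6.12×10^-4 m⁴, so T_A = T₀·(J_AC/a)/((J_AC/a)+(J_CB/b)) = 276100 N·m, T_B = 55870 N·m.
τ in each portion: τ_AC = 2.94×10^7 Pa, τ_CB = 1.28×10^7 Pa; maximum is in AC.
τ_max = T_AC·r/J = 276100·0.181/1.70×10^-3 = 2.940×10^7 Pa.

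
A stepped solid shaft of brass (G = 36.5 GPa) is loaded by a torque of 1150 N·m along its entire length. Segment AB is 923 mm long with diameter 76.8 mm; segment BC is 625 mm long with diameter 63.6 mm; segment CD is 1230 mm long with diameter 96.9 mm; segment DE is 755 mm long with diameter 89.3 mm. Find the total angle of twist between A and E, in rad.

0.0291 rad

J_AB = π(0.0768)⁴/32 = 3.42×10^-6 m⁴; J_BC = π(0.0636)⁴/32 = 1.61×10^-6 m⁴; J_CD = π(0.0969)⁴/32 = 8.66×10^-6 m⁴; J_DE = π(0.0893)⁴/32 = 6.24×10^-6 m⁴.
θ = (T/G)·Σ L_i/J_i = (1150/36.5×10⁹)·(0.923/3.42×10^-6 + 0.625/1.61×10^-6 + 1.23/8.66×10^-6 + 0.755/6.24×10^-6) = 0.02906 rad.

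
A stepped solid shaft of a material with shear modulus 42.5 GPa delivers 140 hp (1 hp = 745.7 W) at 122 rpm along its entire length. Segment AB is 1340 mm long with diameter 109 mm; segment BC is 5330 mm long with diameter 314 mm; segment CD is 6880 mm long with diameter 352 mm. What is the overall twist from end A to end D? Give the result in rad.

0.0205 rad

ω = 2π·122/60 = 12.78 rad/s, so T = P/ω = 140×745.7 / 12.78 = 8172 N·m.
J_AB = π(0.109)⁴/32 = 1.39×10^-5 m⁴; J_BC = π(0.314)⁴/32 = 9.54×10^-4 m⁴; J_CD = π(0.352)⁴/32 = 1.51×10^-3 m⁴.
θ = (T/G)·Σ L_i/J_i = (8172/42.5×10⁹)·(1.34/1.39×10^-5 + 5.33/9.54×10^-4 + 6.88/1.51×10^-3) = 0.02054 rad.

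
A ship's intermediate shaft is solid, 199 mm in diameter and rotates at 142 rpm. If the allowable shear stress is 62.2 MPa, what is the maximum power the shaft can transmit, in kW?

1430 kW

J = πd⁴/32 = π(0.199)⁴/32 = 1.540×10^-4 m⁴.
T_max = τ_allow·J/r = 6.22×10^7 × 1.540×10^-4 / 0.0995 = 96250 N·m.
ω = 2π·142/60 = 14.87 rad/s, so P_max = T_max·ω = 1.431×10^6 W.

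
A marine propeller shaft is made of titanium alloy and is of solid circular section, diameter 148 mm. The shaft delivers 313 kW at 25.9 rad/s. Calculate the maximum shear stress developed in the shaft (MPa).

19.0 MPa

ω = 25.9 rad/s, so T = P/ω = 313×10³ / 25.90 = 12080 N·m.
J = πd⁴/32 = π(0.148)⁴/32 = 4.710×10^-5 m⁴.
τ_max = T·r/J = 12080 × 0.0740 / 4.710×10^-5 = 1.899×10^7 Pa.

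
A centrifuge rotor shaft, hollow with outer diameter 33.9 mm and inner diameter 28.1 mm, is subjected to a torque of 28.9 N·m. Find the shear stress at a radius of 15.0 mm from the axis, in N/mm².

6.33 N/mm²

J = π(d_o⁴ − d_i⁴)/32 = π(0.0339⁴ − 0.0281⁴)/32 = 6.845×10^-8 m⁴.
Shear stress varies linearly with radius: τ = T·r/J = 28.90 × 0.0150 / 6.845×10^-8 = 6.333×10^6 Pa.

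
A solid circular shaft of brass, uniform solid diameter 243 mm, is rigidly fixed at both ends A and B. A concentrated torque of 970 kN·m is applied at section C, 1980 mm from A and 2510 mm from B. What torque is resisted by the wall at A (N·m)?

542000 N·m

With uniform GJ and both ends fixed, compatibility θ_AC = θ_CB gives T_A·a = T_B·b, together with T_A + T_B = T₀.
T_A = T₀·b/(a+b) = 970000·2510/4490 = 542200 N·m; T_B = 427800 N·m.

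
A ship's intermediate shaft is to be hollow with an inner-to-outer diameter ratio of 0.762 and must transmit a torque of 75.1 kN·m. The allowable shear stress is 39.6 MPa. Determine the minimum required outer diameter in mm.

For a hollow shaft with d_i/d_o = 0.762: τ_max = 16T/(π d_o³ (1−k⁴)), so d_o = [16T/(π τ_allow (1−k⁴))]^(1/3) = [16·75100/(π·3.96×10^7·0.6629)]^(1/3) = 0.2442 m.

244 mm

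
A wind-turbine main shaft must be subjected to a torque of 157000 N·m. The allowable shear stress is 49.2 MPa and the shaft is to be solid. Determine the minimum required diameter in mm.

253 mm

For a solid shaft τ_max = 16T/(πd³), so d = (16T/(π τ_allow))^(1/3) = (16·157000/(π·4.92×10^7))^(1/3) = 0.2533 m.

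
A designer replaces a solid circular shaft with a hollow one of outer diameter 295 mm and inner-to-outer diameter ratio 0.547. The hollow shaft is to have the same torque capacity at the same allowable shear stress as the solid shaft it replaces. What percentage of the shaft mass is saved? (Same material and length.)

Equal τ_max and T ⇒ the solid shaft needs d_s³ = d_o³(1−k⁴), so d_s = 295·(1−0.547⁴)^(1/3) = 285.9 mm.
Area ratio A_h/A_s = d_o²(1−k²)/d_s² = (1−k²)/(1−k⁴)^(2/3) = 0.7460.
Mass saving = 1 − 0.7460 = 25.4 %.

25.4 %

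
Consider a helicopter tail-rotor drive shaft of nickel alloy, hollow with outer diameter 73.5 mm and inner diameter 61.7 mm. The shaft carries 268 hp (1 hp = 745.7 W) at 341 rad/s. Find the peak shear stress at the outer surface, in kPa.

ω = 341 rad/s, so T = P/ω = 268×745.7 / 341.0 = 586.1 N·m.
J = π(d_o⁴ − d_i⁴)/32 = π(0.0735⁴ − 0.0617⁴)/32 = 1.442×10^-6 m⁴.
τ_max = T·r/J = 586.1 × 0.0367 / 1.442×10^-6 = 1.493×10^7 Pa.

14900 kPa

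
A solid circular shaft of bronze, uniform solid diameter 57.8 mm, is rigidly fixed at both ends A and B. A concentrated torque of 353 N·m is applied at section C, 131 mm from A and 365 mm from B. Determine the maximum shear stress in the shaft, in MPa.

With uniform GJ and both ends fixed, compatibility θ_AC = θ_CB gives T_A·a = T_B·b, together with T_A + T_B = T₀.
T_A = T₀·b/(a+b) = 353.0·365/496.0 = 259.8 N·m; T_B = 93.23 N·m.
τ in each portion: τ_AC = 6.85×10^6 Pa, τ_CB = 2.46×10^6 Pa; maximum is in AC.
τ_max = T_AC·r/J = 259.8·0.0289/1.10×10^-6 = 6.851×10^6 Pa.

6.85 MPa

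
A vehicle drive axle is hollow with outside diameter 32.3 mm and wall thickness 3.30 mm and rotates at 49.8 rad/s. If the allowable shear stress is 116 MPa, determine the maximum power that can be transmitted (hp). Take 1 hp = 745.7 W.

J = π(d_o⁴ − d_i⁴)/32 = π(0.0323⁴ − 0.0257⁴)/32 = 6.403×10^-8 m⁴.
T_max = τ_allow·J/r = 1.16×10^8 × 6.403×10^-8 / 0.0161 = 459.9 N·m.
ω = 49.8 rad/s, so P_max = T_max·ω = 2.290×10^4 W.

30.7 hp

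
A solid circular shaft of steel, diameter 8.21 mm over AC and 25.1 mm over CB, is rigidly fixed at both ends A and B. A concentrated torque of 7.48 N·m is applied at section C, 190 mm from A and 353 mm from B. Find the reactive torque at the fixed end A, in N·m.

0.156 N·m

Compatibility: T_A·a/J_AC = T_B·b/J_CB with T_A + T_B = T₀.
J_AC = 4.46×10^-10 m⁴, J_CB = 3.90×10^-8 m⁴, so T_A = T₀·(J_AC/a)/((J_AC/a)+(J_CB/b)) = 0.1558 N·m, T_B = 7.324 N·m.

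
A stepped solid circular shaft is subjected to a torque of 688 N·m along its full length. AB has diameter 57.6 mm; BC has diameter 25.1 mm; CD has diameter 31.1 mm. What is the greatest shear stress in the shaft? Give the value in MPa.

222 MPa

Under the same torque, τ_max = 16T/(πd³) is largest where d is smallest — segment BC (d = 25.1 mm).
τ_max = 16·688.0/(π·(0.0251)³) = 2.216×10^8 Pa.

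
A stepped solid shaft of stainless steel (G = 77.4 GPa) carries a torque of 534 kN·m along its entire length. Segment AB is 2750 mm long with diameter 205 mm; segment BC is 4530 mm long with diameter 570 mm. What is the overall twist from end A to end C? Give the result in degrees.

6.44°

J_AB = π(0.205)⁴/32 = 1.73×10^-4 m⁴; J_BC = π(0.570)⁴/32 = 0.0104 m⁴.
θ = (T/G)·Σ L_i/J_i = (534000/77.4×10⁹)·(2.75/1.73×10^-4 + 4.53/0.0104) = 0.1124 rad.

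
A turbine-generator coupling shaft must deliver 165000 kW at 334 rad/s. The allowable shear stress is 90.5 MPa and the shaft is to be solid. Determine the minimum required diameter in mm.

303 mm

ω = 334 rad/s, so T = P/ω = 165000×10³ / 334.0 = 494000 N·m.
For a solid shaft τ_max = 16T/(πd³), so d = (16T/(π τ_allow))^(1/3) = (16·494000/(π·9.05×10^7))^(1/3) = 0.3029 m.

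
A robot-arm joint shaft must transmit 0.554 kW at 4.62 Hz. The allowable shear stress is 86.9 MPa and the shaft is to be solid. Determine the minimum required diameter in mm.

10.4 mm

ω = 2π·4.62 = 29.03 rad/s, so T = P/ω = 0.554×10³ / 29.03 = 19.08 N·m.
For a solid shaft τ_max = 16T/(πd³), so d = (16T/(π τ_allow))^(1/3) = (16·19.08/(π·8.69×10^7))^(1/3) = 0.01038 m.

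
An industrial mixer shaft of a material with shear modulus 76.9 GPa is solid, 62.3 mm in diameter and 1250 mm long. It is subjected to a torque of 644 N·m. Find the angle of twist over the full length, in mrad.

J = πd⁴/32 = π(0.0623)⁴/32 = 1.479×10^-6 m⁴.
θ = T·L/(G·J) = 644.0 × 1.25 / (76.9×10⁹ × 1.479×10^-6) = 7.078×10^-3 rad.

7.08 mrad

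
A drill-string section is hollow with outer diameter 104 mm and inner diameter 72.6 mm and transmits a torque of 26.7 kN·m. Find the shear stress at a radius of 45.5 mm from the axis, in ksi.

20.1 ksi

J = π(d_o⁴ − d_i⁴)/32 = π(0.104⁴ − 0.0726⁴)/32 = 8.758×10^-6 m⁴.
Shear stress varies linearly with radius: τ = T·r/J = 26700 × 0.0455 / 8.758×10^-6 = 1.387×10^8 Pa.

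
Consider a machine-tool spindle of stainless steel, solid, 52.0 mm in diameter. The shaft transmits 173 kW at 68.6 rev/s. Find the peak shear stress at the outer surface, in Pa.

1.45e7 Pa

ω = 2π·68.6 = 431.0 rad/s, so T = P/ω = 173×10³ / 431.0 = 401.4 N·m.
J = πd⁴/32 = π(0.0520)⁴/32 = 7.178×10^-7 m⁴.
τ_max = T·r/J = 401.4 × 0.0260 / 7.178×10^-7 = 1.454×10^7 Pa.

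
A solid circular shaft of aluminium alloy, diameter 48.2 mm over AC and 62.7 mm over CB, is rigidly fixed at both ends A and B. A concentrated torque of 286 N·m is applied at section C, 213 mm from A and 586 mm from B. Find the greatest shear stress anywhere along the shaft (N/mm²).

6.37 N/mm²

Compatibility: T_A·a/J_AC = T_B·b/J_CB with T_A + T_B = T₀.
J_AC = 5.30×10^-7 m⁴, J_CB = 1.52×10^-6 m⁴, so T_A = T₀·(J_AC/a)/((J_AC/a)+(J_CB/b)) = 140.1 N·m, T_B = 145.9 N·m.
τ in each portion: τ_AC = 6.37×10^6 Pa, τ_CB = 3.01×10^6 Pa; maximum is in AC.
τ_max = T_AC·r/J = 140.1·0.0241/5.30×10^-7 = 6.374×10^6 Pa.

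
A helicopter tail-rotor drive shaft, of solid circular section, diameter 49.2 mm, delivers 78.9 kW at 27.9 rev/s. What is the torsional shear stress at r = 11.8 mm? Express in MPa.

9.23 MPa

ω = 2π·27.9 = 175.3 rad/s, so T = P/ω = 78.9×10³ / 175.3 = 450.1 N·m.
J = πd⁴/32 = π(0.0492)⁴/32 = 5.753×10^-7 m⁴.
Shear stress varies linearly with radius: τ = T·r/J = 450.1 × 0.0118 / 5.753×10^-7 = 9.232×10^6 Pa.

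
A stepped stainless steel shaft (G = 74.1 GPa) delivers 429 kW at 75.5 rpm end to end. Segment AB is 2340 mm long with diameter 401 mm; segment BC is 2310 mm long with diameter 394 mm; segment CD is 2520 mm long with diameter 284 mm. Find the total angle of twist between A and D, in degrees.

ω = 2π·75.5/60 = 7.906 rad/s, so T = P/ω = 429×10³ / 7.906 = 54260 N·m.
J_AB = π(0.401)⁴/32 = 2.54×10^-3 m⁴; J_BC = π(0.394)⁴/32 = 2.37×10^-3 m⁴; J_CD = π(0.284)⁴/32 = 6.39×10^-4 m⁴.
θ = (T/G)·Σ L_i/J_i = (54260/74.1×10⁹)·(2.34/2.54×10^-3 + 2.31/2.37×10^-3 + 2.52/6.39×10^-4) = 4.279×10^-3 rad.

0.245°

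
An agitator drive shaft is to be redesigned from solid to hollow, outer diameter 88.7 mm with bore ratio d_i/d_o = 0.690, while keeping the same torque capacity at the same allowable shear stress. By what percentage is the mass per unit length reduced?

37.8 %

Equal τ_max and T ⇒ the solid shaft needs d_s³ = d_o³(1−k⁴), so d_s = 88.7·(1−0.690⁴)^(1/3) = 81.42 mm.
Area ratio A_h/A_s = d_o²(1−k²)/d_s² = (1−k²)/(1−k⁴)^(2/3) = 0.6218.
Mass saving = 1 − 0.6218 = 37.8 %.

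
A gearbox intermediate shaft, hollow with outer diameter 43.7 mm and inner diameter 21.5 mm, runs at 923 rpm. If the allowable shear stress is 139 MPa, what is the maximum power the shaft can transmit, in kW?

J = π(d_o⁴ − d_i⁴)/32 = π(0.0437⁴ − 0.0215⁴)/32 = 3.371×10^-7 m⁴.
T_max = τ_allow·J/r = 1.39×10^8 × 3.371×10^-7 / 0.0219 = 2144 N·m.
ω = 2π·923/60 = 96.66 rad/s, so P_max = T_max·ω = 2.073×10^5 W.

207 kW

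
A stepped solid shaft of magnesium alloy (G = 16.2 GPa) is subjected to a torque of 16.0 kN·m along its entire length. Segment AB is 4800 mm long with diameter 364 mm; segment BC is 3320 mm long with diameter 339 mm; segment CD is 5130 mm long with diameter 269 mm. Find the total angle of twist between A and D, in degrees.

0.867°

J_AB = π(0.364)⁴/32 = 1.72×10^-3 m⁴; J_BC = π(0.339)⁴/32 = 1.30×10^-3 m⁴; J_CD = π(0.269)⁴/32 = 5.14×10^-4 m⁴.
θ = (T/G)·Σ L_i/J_i = (16000/16.2×10⁹)·(4.80/1.72×10^-3 + 3.32/1.30×10^-3 + 5.13/5.14×10^-4) = 0.01514 rad.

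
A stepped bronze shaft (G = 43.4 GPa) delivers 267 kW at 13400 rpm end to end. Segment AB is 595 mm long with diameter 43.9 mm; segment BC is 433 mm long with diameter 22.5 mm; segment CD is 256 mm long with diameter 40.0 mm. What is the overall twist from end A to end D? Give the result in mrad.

ω = 2π·13400/60 = 1403 rad/s, so T = P/ω = 267×10³ / 1403 = 190.3 N·m.
J_AB = π(0.0439)⁴/32 = 3.65×10^-7 m⁴; J_BC = π(0.0225)⁴/32 = 2.52×10^-8 m⁴; J_CD = π(0.0400)⁴/32 = 2.51×10^-7 m⁴.
θ = (T/G)·Σ L_i/J_i = (190.3/43.4×10⁹)·(0.595/3.65×10^-7 + 0.433/2.52×10^-8 + 0.256/2.51×10^-7) = 0.08707 rad.

87.1 mrad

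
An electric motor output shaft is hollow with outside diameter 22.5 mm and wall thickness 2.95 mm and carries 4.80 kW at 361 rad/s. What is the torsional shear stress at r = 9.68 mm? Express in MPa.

7.27 MPa

ω = 361 rad/s, so T = P/ω = 4.80×10³ / 361.0 = 13.30 N·m.
J = π(d_o⁴ − d_i⁴)/32 = π(0.0225⁴ − 0.0166⁴)/32 = 1.771×10^-8 m⁴.
Shear stress varies linearly with radius: τ = T·r/J = 13.30 × 0.00968 / 1.771×10^-8 = 7.269×10^6 Pa.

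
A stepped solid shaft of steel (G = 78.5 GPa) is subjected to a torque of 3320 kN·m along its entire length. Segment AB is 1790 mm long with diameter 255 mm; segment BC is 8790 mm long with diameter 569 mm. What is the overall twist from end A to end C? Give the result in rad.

0.218 rad

J_AB = π(0.255)⁴/32 = 4.15×10^-4 m⁴; J_BC = π(0.569)⁴/32 = 0.0103 m⁴.
θ = (T/G)·Σ L_i/J_i = (3.320e6/78.5×10⁹)·(1.79/4.15×10^-4 + 8.79/0.0103) = 0.2185 rad.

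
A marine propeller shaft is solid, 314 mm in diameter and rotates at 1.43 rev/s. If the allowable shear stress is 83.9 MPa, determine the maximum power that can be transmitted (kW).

J = πd⁴/32 = π(0.314)⁴/32 = 9.544×10^-4 m⁴.
T_max = τ_allow·J/r = 8.39×10^7 × 9.544×10^-4 / 0.157 = 510000 N·m.
ω = 2π·1.43 = 8.985 rad/s, so P_max = T_max·ω = 4.582×10^6 W.

4580 kW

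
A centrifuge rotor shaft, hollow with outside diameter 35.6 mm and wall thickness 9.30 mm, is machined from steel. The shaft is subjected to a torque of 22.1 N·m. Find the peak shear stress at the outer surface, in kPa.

J = π(d_o⁴ − d_i⁴)/32 = π(0.0356⁴ − 0.0170⁴)/32 = 1.495×10^-7 m⁴.
τ_max = T·r/J = 22.10 × 0.0178 / 1.495×10^-7 = 2.632×10^6 Pa.

2630 kPa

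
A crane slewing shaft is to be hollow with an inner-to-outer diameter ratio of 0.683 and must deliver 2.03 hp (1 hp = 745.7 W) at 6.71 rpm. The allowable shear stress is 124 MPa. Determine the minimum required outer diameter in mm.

48.4 mm

ω = 2π·6.71/60 = 0.7027 rad/s, so T = P/ω = 2.03×745.7 / 0.7027 = 2154 N·m.
For a hollow shaft with d_i/d_o = 0.683: τ_max = 16T/(π d_o³ (1−k⁴)), so d_o = [16T/(π τ_allow (1−k⁴))]^(1/3) = [16·2154/(π·1.24×10^8·0.7824)]^(1/3) = 0.04836 m.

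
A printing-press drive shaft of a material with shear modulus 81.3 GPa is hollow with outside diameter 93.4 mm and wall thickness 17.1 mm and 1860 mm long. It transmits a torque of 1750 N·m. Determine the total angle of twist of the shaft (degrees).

J = π(d_o⁴ − d_i⁴)/32 = π(0.0934⁴ − 0.0592⁴)/32 = 6.265×10^-6 m⁴.
θ = T·L/(G·J) = 1750 × 1.86 / (81.3×10⁹ × 6.265×10^-6) = 6.390×10^-3 rad.

0.366°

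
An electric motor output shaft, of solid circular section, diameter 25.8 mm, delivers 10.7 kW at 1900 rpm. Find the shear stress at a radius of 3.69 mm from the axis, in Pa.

4.56e6 Pa

ω = 2π·1900/60 = 199.0 rad/s, so T = P/ω = 10.7×10³ / 199.0 = 53.78 N·m.
J = πd⁴/32 = π(0.0258)⁴/32 = 4.350×10^-8 m⁴.
Shear stress varies linearly with radius: τ = T·r/J = 53.78 × 0.00369 / 4.350×10^-8 = 4.562×10^6 Pa.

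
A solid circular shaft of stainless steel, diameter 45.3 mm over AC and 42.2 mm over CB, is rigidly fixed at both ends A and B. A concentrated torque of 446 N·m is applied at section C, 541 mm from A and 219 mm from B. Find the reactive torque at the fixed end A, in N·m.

Compatibility: T_A·a/J_AC = T_B·b/J_CB with T_A + T_B = T₀.
J_AC = 4.13×10^-7 m⁴, J_CB = 3.11×10^-7 m⁴, so T_A = T₀·(J_AC/a)/((J_AC/a)+(J_CB/b)) = 155.9 N·m, T_B = 290.1 N·m.

156 N·m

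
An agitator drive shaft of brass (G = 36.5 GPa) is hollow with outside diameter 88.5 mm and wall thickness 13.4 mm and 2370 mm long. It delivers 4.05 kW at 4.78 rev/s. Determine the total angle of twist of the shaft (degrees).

0.109°

ω = 2π·4.78 = 30.03 rad/s, so T = P/ω = 4.05×10³ / 30.03 = 134.8 N·m.
J = π(d_o⁴ − d_i⁴)/32 = π(0.0885⁴ − 0.0617⁴)/32 = 4.600×10^-6 m⁴.
θ = T·L/(G·J) = 134.8 × 2.37 / (36.5×10⁹ × 4.600×10^-6) = 1.904×10^-3 rad.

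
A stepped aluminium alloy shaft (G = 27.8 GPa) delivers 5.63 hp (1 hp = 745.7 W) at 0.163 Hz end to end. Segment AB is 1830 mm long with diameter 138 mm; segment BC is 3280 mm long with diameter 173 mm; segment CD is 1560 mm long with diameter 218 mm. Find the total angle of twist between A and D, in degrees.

0.809°

ω = 2π·0.163 = 1.024 rad/s, so T = P/ω = 5.63×745.7 / 1.024 = 4099 N·m.
J_AB = π(0.138)⁴/32 = 3.56×10^-5 m⁴; J_BC = π(0.173)⁴/32 = 8.79×10^-5 m⁴; J_CD = π(0.218)⁴/32 = 2.22×10^-4 m⁴.
θ = (T/G)·Σ L_i/J_i = (4099/27.8×10⁹)·(1.83/3.56×10^-5 + 3.28/8.79×10^-5 + 1.56/2.22×10^-4) = 0.01412 rad.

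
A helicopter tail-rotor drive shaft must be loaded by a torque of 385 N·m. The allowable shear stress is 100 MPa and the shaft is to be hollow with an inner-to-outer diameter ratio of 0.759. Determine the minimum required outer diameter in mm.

30.8 mm

For a hollow shaft with d_i/d_o = 0.759: τ_max = 16T/(π d_o³ (1−k⁴)), so d_o = [16T/(π τ_allow (1−k⁴))]^(1/3) = [16·385.0/(π·1.00×10^8·0.6681)]^(1/3) = 0.03085 m.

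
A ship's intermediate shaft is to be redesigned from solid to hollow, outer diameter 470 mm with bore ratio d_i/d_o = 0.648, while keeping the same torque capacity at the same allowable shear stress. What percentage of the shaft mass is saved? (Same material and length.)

Equal τ_max and T ⇒ the solid shaft needs d_s³ = d_o³(1−k⁴), so d_s = 470·(1−0.648⁴)^(1/3) = 440.6 mm.
Area ratio A_h/A_s = d_o²(1−k²)/d_s² = (1−k²)/(1−k⁴)^(2/3) = 0.6602.
Mass saving = 1 − 0.6602 = 34.0 %.

34.0 %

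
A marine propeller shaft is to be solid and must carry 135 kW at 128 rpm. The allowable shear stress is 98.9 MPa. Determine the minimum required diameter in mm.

80.3 mm

ω = 2π·128/60 = 13.40 rad/s, so T = P/ω = 135×10³ / 13.40 = 10070 N·m.
For a solid shaft τ_max = 16T/(πd³), so d = (16T/(π τ_allow))^(1/3) = (16·10070/(π·9.89×10^7))^(1/3) = 0.08034 m.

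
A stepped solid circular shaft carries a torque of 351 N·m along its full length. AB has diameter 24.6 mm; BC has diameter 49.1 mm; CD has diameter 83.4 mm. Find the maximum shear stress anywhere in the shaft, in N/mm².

Under the same torque, τ_max = 16T/(πd³) is largest where d is smallest — segment AB (d = 24.6 mm).
τ_max = 16·351.0/(π·(0.0246)³) = 1.201×10^8 Pa.

120 N/mm²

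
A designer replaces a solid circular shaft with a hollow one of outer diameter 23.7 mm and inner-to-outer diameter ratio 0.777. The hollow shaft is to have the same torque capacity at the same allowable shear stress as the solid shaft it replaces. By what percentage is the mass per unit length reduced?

46.4 %

Equal τ_max and T ⇒ the solid shaft needs d_s³ = d_o³(1−k⁴), so d_s = 23.7·(1−0.777⁴)^(1/3) = 20.38 mm.
Area ratio A_h/A_s = d_o²(1−k²)/d_s² = (1−k²)/(1−k⁴)^(2/3) = 0.5361.
Mass saving = 1 − 0.5361 = 46.4 %.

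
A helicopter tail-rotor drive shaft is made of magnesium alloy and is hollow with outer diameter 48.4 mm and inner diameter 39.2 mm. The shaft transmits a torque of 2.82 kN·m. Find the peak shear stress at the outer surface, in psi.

32200 psi

J = π(d_o⁴ − d_i⁴)/32 = π(0.0484⁴ − 0.0392⁴)/32 = 3.069×10^-7 m⁴.
τ_max = T·r/J = 2820 × 0.0242 / 3.069×10^-7 = 2.223×10^8 Pa.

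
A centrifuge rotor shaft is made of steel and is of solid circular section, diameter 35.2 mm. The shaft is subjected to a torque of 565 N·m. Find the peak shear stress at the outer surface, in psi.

J = πd⁴/32 = π(0.0352)⁴/32 = 1.507×10^-7 m⁴.
τ_max = T·r/J = 565.0 × 0.0176 / 1.507×10^-7 = 6.598×10^7 Pa.

9570 psi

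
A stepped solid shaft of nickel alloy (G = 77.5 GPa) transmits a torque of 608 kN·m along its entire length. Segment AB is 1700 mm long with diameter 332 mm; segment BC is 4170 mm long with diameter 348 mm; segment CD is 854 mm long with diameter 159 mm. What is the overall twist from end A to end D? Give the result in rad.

0.141 rad

J_AB = π(0.332)⁴/32 = 1.19×10^-3 m⁴; J_BC = π(0.348)⁴/32 = 1.44×10^-3 m⁴; J_CD = π(0.159)⁴/32 = 6.27×10^-5 m⁴.
θ = (T/G)·Σ L_i/J_i = (608000/77.5×10⁹)·(1.70/1.19×10^-3 + 4.17/1.44×10^-3 + 0.854/6.27×10^-5) = 0.1407 rad.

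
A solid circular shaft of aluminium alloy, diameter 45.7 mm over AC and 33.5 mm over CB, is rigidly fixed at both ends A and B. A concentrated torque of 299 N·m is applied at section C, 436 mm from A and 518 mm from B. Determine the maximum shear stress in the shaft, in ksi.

Compatibility: T_A·a/J_AC = T_B·b/J_CB with T_A + T_B = T₀.
J_AC = 4.28×10^-7 m⁴, J_CB = 1.24×10^-7 m⁴, so T_A = T₀·(J_AC/a)/((J_AC/a)+(J_CB/b)) = 240.5 N·m, T_B = 58.46 N·m.
τ in each portion: τ_AC = 1.28×10^7 Pa, τ_CB = 7.92×10^6 Pa; maximum is in AC.
τ_max = T_AC·r/J = 240.5·0.0229/4.28×10^-7 = 1.284×10^7 Pa.

1.86 ksi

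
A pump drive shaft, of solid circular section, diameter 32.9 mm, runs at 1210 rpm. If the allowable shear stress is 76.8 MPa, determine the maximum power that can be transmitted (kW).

J = πd⁴/32 = π(0.0329)⁴/32 = 1.150×10^-7 m⁴.
T_max = τ_allow·J/r = 7.68×10^7 × 1.150×10^-7 / 0.0164 = 537.0 N·m.
ω = 2π·1210/60 = 126.7 rad/s, so P_max = T_max·ω = 6.804×10^4 W.

68.0 kW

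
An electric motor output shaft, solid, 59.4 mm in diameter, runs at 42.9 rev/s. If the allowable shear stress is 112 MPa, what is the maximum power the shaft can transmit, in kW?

J = πd⁴/32 = π(0.0594)⁴/32 = 1.222×10^-6 m⁴.
T_max = τ_allow·J/r = 1.12×10^8 × 1.222×10^-6 / 0.0297 = 4609 N·m.
ω = 2π·42.9 = 269.5 rad/s, so P_max = T_max·ω = 1.242×10^6 W.

1240 kW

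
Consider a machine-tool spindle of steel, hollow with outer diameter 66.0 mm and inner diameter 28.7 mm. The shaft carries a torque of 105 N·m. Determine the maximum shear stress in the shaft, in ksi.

J = π(d_o⁴ − d_i⁴)/32 = π(0.0660⁴ − 0.0287⁴)/32 = 1.796×10^-6 m⁴.
τ_max = T·r/J = 105.0 × 0.0330 / 1.796×10^-6 = 1.929×10^6 Pa.

0.280 ksi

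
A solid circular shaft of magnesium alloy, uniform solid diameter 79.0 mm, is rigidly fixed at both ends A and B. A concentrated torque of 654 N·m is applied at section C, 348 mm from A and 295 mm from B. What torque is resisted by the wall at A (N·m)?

With uniform GJ and both ends fixed, compatibility θ_AC = θ_CB gives T_A·a = T_B·b, together with T_A + T_B = T₀.
T_A = T₀·b/(a+b) = 654.0·295/643.0 = 300.0 N·m; T_B = 354.0 N·m.

300 N·m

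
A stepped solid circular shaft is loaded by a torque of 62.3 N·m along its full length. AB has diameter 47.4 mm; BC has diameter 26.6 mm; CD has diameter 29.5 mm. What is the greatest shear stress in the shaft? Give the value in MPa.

Under the same torque, τ_max = 16T/(πd³) is largest where d is smallest — segment BC (d = 26.6 mm).
τ_max = 16·62.30/(π·(0.0266)³) = 1.686×10^7 Pa.

16.9 MPa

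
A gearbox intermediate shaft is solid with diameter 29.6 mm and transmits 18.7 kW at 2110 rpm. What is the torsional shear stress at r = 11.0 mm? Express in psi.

ω = 2π·2110/60 = 221.0 rad/s, so T = P/ω = 18.7×10³ / 221.0 = 84.63 N·m.
J = πd⁴/32 = π(0.0296)⁴/32 = 7.536×10^-8 m⁴.
Shear stress varies linearly with radius: τ = T·r/J = 84.63 × 0.0110 / 7.536×10^-8 = 1.235×10^7 Pa.

1790 psi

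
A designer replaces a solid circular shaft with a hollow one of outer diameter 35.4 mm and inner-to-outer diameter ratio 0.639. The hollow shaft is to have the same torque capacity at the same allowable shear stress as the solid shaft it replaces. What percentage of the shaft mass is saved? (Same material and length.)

33.2 %

Equal τ_max and T ⇒ the solid shaft needs d_s³ = d_o³(1−k⁴), so d_s = 35.4·(1−0.639⁴)^(1/3) = 33.31 mm.
Area ratio A_h/A_s = d_o²(1−k²)/d_s² = (1−k²)/(1−k⁴)^(2/3) = 0.6682.
Mass saving = 1 − 0.6682 = 33.2 %.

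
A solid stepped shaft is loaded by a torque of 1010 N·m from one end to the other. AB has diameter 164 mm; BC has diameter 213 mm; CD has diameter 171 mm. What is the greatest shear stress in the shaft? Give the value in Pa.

1.17e6 Pa

Under the same torque, τ_max = 16T/(πd³) is largest where d is smallest — segment AB (d = 164 mm).
τ_max = 16·1010/(π·(0.164)³) = 1.166×10^6 Pa.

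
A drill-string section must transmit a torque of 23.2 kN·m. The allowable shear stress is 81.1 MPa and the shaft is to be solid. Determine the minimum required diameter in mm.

For a solid shaft τ_max = 16T/(πd³), so d = (16T/(π τ_allow))^(1/3) = (16·23200/(π·8.11×10^7))^(1/3) = 0.1134 m.

113 mm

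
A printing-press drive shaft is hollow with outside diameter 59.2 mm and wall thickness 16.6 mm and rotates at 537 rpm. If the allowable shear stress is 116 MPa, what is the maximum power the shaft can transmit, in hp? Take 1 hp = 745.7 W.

343 hp

J = π(d_o⁴ − d_i⁴)/32 = π(0.0592⁴ − 0.0260⁴)/32 = 1.161×10^-6 m⁴.
T_max = τ_allow·J/r = 1.16×10^8 × 1.161×10^-6 / 0.0296 = 4550 N·m.
ω = 2π·537/60 = 56.23 rad/s, so P_max = T_max·ω = 2.559×10^5 W.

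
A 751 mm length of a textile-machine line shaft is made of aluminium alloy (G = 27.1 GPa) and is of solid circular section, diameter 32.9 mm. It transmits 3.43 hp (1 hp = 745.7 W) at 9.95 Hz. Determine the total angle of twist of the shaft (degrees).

ω = 2π·9.95 = 62.52 rad/s, so T = P/ω = 3.43×745.7 / 62.52 = 40.91 N·m.
J = πd⁴/32 = π(0.0329)⁴/32 = 1.150×10^-7 m⁴.
θ = T·L/(G·J) = 40.91 × 0.751 / (27.1×10⁹ × 1.150×10^-7) = 9.857×10^-3 rad.

0.565°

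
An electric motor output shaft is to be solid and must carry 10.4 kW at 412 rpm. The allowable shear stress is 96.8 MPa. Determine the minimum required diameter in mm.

ω = 2π·412/60 = 43.14 rad/s, so T = P/ω = 10.4×10³ / 43.14 = 241.1 N·m.
For a solid shaft τ_max = 16T/(πd³), so d = (16T/(π τ_allow))^(1/3) = (16·241.1/(π·9.68×10^7))^(1/3) = 0.02332 m.

23.3 mm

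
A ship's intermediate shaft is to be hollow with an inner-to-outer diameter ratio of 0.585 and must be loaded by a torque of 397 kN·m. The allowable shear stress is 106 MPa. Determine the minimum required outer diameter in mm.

279 mm

For a hollow shaft with d_i/d_o = 0.585: τ_max = 16T/(π d_o³ (1−k⁴)), so d_o = [16T/(π τ_allow (1−k⁴))]^(1/3) = [16·397000/(π·1.06×10^8·0.8829)]^(1/3) = 0.2785 m.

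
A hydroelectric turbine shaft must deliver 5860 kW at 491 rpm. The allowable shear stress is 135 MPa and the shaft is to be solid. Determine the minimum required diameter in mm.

ω = 2π·491/60 = 51.42 rad/s, so T = P/ω = 5860×10³ / 51.42 = 114000 N·m.
For a solid shaft τ_max = 16T/(πd³), so d = (16T/(π τ_allow))^(1/3) = (16·114000/(π·1.35×10^8))^(1/3) = 0.1626 m.

163 mm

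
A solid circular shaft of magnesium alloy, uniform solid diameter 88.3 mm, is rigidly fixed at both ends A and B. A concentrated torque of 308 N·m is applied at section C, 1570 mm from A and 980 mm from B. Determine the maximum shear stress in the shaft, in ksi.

With uniform GJ and both ends fixed, compatibility θ_AC = θ_CB gives T_A·a = T_B·b, together with T_A + T_B = T₀.
T_A = T₀·b/(a+b) = 308.0·980/2550 = 118.4 N·m; T_B = 189.6 N·m.
τ in each portion: τ_AC = 8.76×10^5 Pa, τ_CB = 1.40×10^6 Pa; maximum is in CB.
τ_max = T_CB·r/J = 189.6·0.0442/5.97×10^-6 = 1.403×10^6 Pa.

0.203 ksi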